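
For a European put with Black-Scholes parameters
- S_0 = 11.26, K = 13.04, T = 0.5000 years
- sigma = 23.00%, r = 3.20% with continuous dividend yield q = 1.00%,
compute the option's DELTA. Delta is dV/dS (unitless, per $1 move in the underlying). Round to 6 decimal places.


Answer: Delta = -0.770553

Derivation:
d1 = -0.7534679839; d2 = -0.9161025436
phi(d1) = 0.3003533889; exp(-qT) = 0.9950124792; exp(-rT) = 0.9841273201
N(-d1) = 0.7744156283
Delta = -exp(-qT) * N(-d1) = -0.9950124792 * 0.7744156283 = -0.770553


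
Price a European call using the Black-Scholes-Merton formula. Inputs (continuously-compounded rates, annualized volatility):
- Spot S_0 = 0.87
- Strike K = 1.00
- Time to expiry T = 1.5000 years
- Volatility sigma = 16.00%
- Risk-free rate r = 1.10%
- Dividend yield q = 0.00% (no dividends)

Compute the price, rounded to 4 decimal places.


Answer: Price = 0.0292

Derivation:
d1 = (ln(S/K) + (r - q + 0.5*sigma^2) * T) / (sigma * sqrt(T)) = -0.52848796
d2 = d1 - sigma * sqrt(T) = -0.72444714
exp(-rT) = 0.98363538; exp(-qT) = 1.00000000
C = S_0 * exp(-qT) * N(d1) - K * exp(-rT) * N(d2)
N(d1) = 0.29858035; N(d2) = 0.23439563
C = 0.8700 * 1.00000000 * 0.29858035 - 1.0000 * 0.98363538 * 0.23439563 = 0.0292


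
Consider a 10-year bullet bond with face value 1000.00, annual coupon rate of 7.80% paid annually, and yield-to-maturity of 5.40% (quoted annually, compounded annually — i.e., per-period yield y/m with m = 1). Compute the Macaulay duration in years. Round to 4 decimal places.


Coupon per period c = face * coupon_rate / m = 78.000000
Periods per year m = 1; per-period yield y/m = 0.054000
Number of cashflows N = 10
Cashflows (t years, CF_t, discount factor 1/(1+y/m)^(m*t), PV):
  t = 1.0000: CF_t = 78.000000, DF = 0.948767, PV = 74.003795
  t = 2.0000: CF_t = 78.000000, DF = 0.900158, PV = 70.212329
  t = 3.0000: CF_t = 78.000000, DF = 0.854040, PV = 66.615113
  t = 4.0000: CF_t = 78.000000, DF = 0.810285, PV = 63.202195
  t = 5.0000: CF_t = 78.000000, DF = 0.768771, PV = 59.964132
  t = 6.0000: CF_t = 78.000000, DF = 0.729384, PV = 56.891965
  t = 7.0000: CF_t = 78.000000, DF = 0.692015, PV = 53.977197
  t = 8.0000: CF_t = 78.000000, DF = 0.656561, PV = 51.211762
  t = 9.0000: CF_t = 78.000000, DF = 0.622923, PV = 48.588009
  t = 10.0000: CF_t = 1078.000000, DF = 0.591009, PV = 637.107404
Price P = sum_t PV_t = 1181.773901
Macaulay numerator sum_t t * PV_t:
  t * PV_t at t = 1.0000: 74.003795
  t * PV_t at t = 2.0000: 140.424659
  t * PV_t at t = 3.0000: 199.845340
  t * PV_t at t = 4.0000: 252.808779
  t * PV_t at t = 5.0000: 299.820658
  t * PV_t at t = 6.0000: 341.351793
  t * PV_t at t = 7.0000: 377.840378
  t * PV_t at t = 8.0000: 409.694093
  t * PV_t at t = 9.0000: 437.292083
  t * PV_t at t = 10.0000: 6371.074039
Macaulay duration D = (sum_t t * PV_t) / P = 8904.155614 / 1181.773901 = 7.534568

Answer: Macaulay duration = 7.5346 years


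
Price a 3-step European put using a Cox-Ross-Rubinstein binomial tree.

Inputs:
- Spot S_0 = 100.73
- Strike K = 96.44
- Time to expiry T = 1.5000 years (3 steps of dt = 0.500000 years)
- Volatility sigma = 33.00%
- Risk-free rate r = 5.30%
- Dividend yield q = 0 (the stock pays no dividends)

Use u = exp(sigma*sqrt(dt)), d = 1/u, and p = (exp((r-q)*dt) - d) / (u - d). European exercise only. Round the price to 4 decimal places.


Answer: Price = V(0,0) = 11.1800

Derivation:
dt = T/N = 0.500000
u = exp(sigma*sqrt(dt)) = 1.262817; d = 1/u = 0.791880
p = (exp((r-q)*dt) - d) / (u - d) = 0.498950
Discount per step: exp(-r*dt) = 0.973848
Stock lattice S(k, i) with i counting down-moves:
  k=0: S(0,0) = 100.7300
  k=1: S(1,0) = 127.2036; S(1,1) = 79.7661
  k=2: S(2,0) = 160.6349; S(2,1) = 100.7300; S(2,2) = 63.1652
  k=3: S(3,0) = 202.8526; S(3,1) = 127.2036; S(3,2) = 79.7661; S(3,3) = 50.0193
Terminal payoffs V(N, i) = max(K - S_T, 0):
  V(3,0) = 0.000000; V(3,1) = 0.000000; V(3,2) = 16.673914; V(3,3) = 46.420749
Backward induction: V(k, i) = exp(-r*dt) * [p * V(k+1, i) + (1-p) * V(k+1, i+1)].
  V(2,0) = exp(-r*dt) * [p*0.000000 + (1-p)*0.000000] = 0.000000
  V(2,1) = exp(-r*dt) * [p*0.000000 + (1-p)*16.673914] = 8.135980
  V(2,2) = exp(-r*dt) * [p*16.673914 + (1-p)*46.420749] = 30.752726
  V(1,0) = exp(-r*dt) * [p*0.000000 + (1-p)*8.135980] = 3.969924
  V(1,1) = exp(-r*dt) * [p*8.135980 + (1-p)*30.752726] = 18.958973
  V(0,0) = exp(-r*dt) * [p*3.969924 + (1-p)*18.958973] = 11.179958


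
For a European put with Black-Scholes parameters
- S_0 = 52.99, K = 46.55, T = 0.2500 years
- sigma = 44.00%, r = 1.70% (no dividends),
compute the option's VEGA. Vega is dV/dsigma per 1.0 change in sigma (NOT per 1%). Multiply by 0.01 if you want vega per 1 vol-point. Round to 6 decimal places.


d1 = 0.7183009672; d2 = 0.4983009672
phi(d1) = 0.3082276416; exp(-qT) = 1.0000000000; exp(-rT) = 0.9957590185
Vega = S * exp(-qT) * phi(d1) * sqrt(T) = 52.9900 * 1.0000000000 * 0.3082276416 * 0.5000000000 = 8.166491

Answer: Vega = 8.166491


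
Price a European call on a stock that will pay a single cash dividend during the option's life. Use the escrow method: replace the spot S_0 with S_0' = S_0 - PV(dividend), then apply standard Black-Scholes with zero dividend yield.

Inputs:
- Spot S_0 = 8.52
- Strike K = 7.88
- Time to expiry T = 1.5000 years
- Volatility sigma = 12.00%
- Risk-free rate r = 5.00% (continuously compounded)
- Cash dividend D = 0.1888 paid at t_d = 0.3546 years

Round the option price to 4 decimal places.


Answer: Price = 1.1406

Derivation:
PV(D) = D * exp(-r * t_d) = 0.1888 * 0.98242625 = 0.18548208
S_0' = S_0 - PV(D) = 8.5200 - 0.18548208 = 8.33451792
d1 = (ln(S_0'/K) + (r + sigma^2/2)*T) / (sigma*sqrt(T)) = 0.96535597
d2 = d1 - sigma*sqrt(T) = 0.81838659
exp(-rT) = 0.92774349
N(d1) = 0.83281673; N(d2) = 0.79343176
C = S_0' * N(d1) - K * exp(-rT) * N(d2) = 8.33451792 * 0.83281673 - 7.8800 * 0.92774349 * 0.79343176 = 1.1406


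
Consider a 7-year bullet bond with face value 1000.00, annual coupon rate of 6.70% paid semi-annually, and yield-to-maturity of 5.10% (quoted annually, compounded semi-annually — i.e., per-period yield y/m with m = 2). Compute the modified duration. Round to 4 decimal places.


Answer: Modified duration = 5.6234

Derivation:
Coupon per period c = face * coupon_rate / m = 33.500000
Periods per year m = 2; per-period yield y/m = 0.025500
Number of cashflows N = 14
Cashflows (t years, CF_t, discount factor 1/(1+y/m)^(m*t), PV):
  t = 0.5000: CF_t = 33.500000, DF = 0.975134, PV = 32.666992
  t = 1.0000: CF_t = 33.500000, DF = 0.950886, PV = 31.854697
  t = 1.5000: CF_t = 33.500000, DF = 0.927242, PV = 31.062601
  t = 2.0000: CF_t = 33.500000, DF = 0.904185, PV = 30.290201
  t = 2.5000: CF_t = 33.500000, DF = 0.881702, PV = 29.537007
  t = 3.0000: CF_t = 33.500000, DF = 0.859777, PV = 28.802542
  t = 3.5000: CF_t = 33.500000, DF = 0.838398, PV = 28.086340
  t = 4.0000: CF_t = 33.500000, DF = 0.817551, PV = 27.387948
  t = 4.5000: CF_t = 33.500000, DF = 0.797222, PV = 26.706921
  t = 5.0000: CF_t = 33.500000, DF = 0.777398, PV = 26.042829
  t = 5.5000: CF_t = 33.500000, DF = 0.758067, PV = 25.395250
  t = 6.0000: CF_t = 33.500000, DF = 0.739217, PV = 24.763774
  t = 6.5000: CF_t = 33.500000, DF = 0.720836, PV = 24.148000
  t = 7.0000: CF_t = 1033.500000, DF = 0.702912, PV = 726.459111
Price P = sum_t PV_t = 1093.204212
First compute Macaulay numerator sum_t t * PV_t:
  t * PV_t at t = 0.5000: 16.333496
  t * PV_t at t = 1.0000: 31.854697
  t * PV_t at t = 1.5000: 46.593901
  t * PV_t at t = 2.0000: 60.580401
  t * PV_t at t = 2.5000: 73.842517
  t * PV_t at t = 3.0000: 86.407626
  t * PV_t at t = 3.5000: 98.302191
  t * PV_t at t = 4.0000: 109.551791
  t * PV_t at t = 4.5000: 120.181145
  t * PV_t at t = 5.0000: 130.214145
  t * PV_t at t = 5.5000: 139.673876
  t * PV_t at t = 6.0000: 148.582644
  t * PV_t at t = 6.5000: 156.962000
  t * PV_t at t = 7.0000: 5085.213779
Macaulay duration D = 6304.294208 / 1093.204212 = 5.766804
Modified duration = D / (1 + y/m) = 5.766804 / (1 + 0.025500) = 5.623407


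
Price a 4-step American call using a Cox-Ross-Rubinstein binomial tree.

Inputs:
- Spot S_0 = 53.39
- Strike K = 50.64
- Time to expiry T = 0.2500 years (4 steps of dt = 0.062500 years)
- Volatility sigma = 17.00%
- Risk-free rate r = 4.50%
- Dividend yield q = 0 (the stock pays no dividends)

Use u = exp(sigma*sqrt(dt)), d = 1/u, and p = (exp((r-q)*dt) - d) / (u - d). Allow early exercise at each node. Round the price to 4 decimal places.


Answer: Price = V(0,0) = 3.9643

Derivation:
dt = T/N = 0.062500
u = exp(sigma*sqrt(dt)) = 1.043416; d = 1/u = 0.958390
p = (exp((r-q)*dt) - d) / (u - d) = 0.522501
Discount per step: exp(-r*dt) = 0.997191
Stock lattice S(k, i) with i counting down-moves:
  k=0: S(0,0) = 53.3900
  k=1: S(1,0) = 55.7080; S(1,1) = 51.1685
  k=2: S(2,0) = 58.1266; S(2,1) = 53.3900; S(2,2) = 49.0394
  k=3: S(3,0) = 60.6502; S(3,1) = 55.7080; S(3,2) = 51.1685; S(3,3) = 46.9989
  k=4: S(4,0) = 63.2834; S(4,1) = 58.1266; S(4,2) = 53.3900; S(4,3) = 49.0394; S(4,4) = 45.0433
Terminal payoffs V(N, i) = max(S_T - K, 0):
  V(4,0) = 12.643426; V(4,1) = 7.486604; V(4,2) = 2.750000; V(4,3) = 0.000000; V(4,4) = 0.000000
Backward induction: V(k, i) = exp(-r*dt) * [p * V(k+1, i) + (1-p) * V(k+1, i+1)]; then take max(V_cont, immediate exercise) for American.
  V(3,0) = exp(-r*dt) * [p*12.643426 + (1-p)*7.486604] = 10.152457; exercise = 10.010232; V(3,0) = max -> 10.152457
  V(3,1) = exp(-r*dt) * [p*7.486604 + (1-p)*2.750000] = 5.210208; exercise = 5.067983; V(3,1) = max -> 5.210208
  V(3,2) = exp(-r*dt) * [p*2.750000 + (1-p)*0.000000] = 1.432843; exercise = 0.528467; V(3,2) = max -> 1.432843
  V(3,3) = exp(-r*dt) * [p*0.000000 + (1-p)*0.000000] = 0.000000; exercise = 0.000000; V(3,3) = max -> 0.000000
  V(2,0) = exp(-r*dt) * [p*10.152457 + (1-p)*5.210208] = 7.770655; exercise = 7.486604; V(2,0) = max -> 7.770655
  V(2,1) = exp(-r*dt) * [p*5.210208 + (1-p)*1.432843] = 3.396955; exercise = 2.750000; V(2,1) = max -> 3.396955
  V(2,2) = exp(-r*dt) * [p*1.432843 + (1-p)*0.000000] = 0.746560; exercise = 0.000000; V(2,2) = max -> 0.746560
  V(1,0) = exp(-r*dt) * [p*7.770655 + (1-p)*3.396955] = 5.666260; exercise = 5.067983; V(1,0) = max -> 5.666260
  V(1,1) = exp(-r*dt) * [p*3.396955 + (1-p)*0.746560] = 2.125409; exercise = 0.528467; V(1,1) = max -> 2.125409
  V(0,0) = exp(-r*dt) * [p*5.666260 + (1-p)*2.125409] = 3.964343; exercise = 2.750000; V(0,0) = max -> 3.964343


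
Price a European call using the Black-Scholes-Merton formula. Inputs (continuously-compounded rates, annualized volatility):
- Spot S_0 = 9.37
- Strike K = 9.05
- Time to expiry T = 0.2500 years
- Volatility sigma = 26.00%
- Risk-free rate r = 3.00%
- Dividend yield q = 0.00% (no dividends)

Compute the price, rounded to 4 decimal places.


Answer: Price = 0.6942

Derivation:
d1 = (ln(S/K) + (r - q + 0.5*sigma^2) * T) / (sigma * sqrt(T)) = 0.38998722
d2 = d1 - sigma * sqrt(T) = 0.25998722
exp(-rT) = 0.99252805; exp(-qT) = 1.00000000
C = S_0 * exp(-qT) * N(d1) - K * exp(-rT) * N(d2)
N(d1) = 0.65172700; N(d2) = 0.60256318
C = 9.3700 * 1.00000000 * 0.65172700 - 9.0500 * 0.99252805 * 0.60256318 = 0.6942


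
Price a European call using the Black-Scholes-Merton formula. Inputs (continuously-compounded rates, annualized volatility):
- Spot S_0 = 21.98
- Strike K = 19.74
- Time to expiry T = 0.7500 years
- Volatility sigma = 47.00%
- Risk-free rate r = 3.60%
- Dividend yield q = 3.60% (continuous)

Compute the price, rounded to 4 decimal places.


Answer: Price = 4.4764

Derivation:
d1 = (ln(S/K) + (r - q + 0.5*sigma^2) * T) / (sigma * sqrt(T)) = 0.46758840
d2 = d1 - sigma * sqrt(T) = 0.06055646
exp(-rT) = 0.97336124; exp(-qT) = 0.97336124
C = S_0 * exp(-qT) * N(d1) - K * exp(-rT) * N(d2)
N(d1) = 0.67996052; N(d2) = 0.52414378
C = 21.9800 * 0.97336124 * 0.67996052 - 19.7400 * 0.97336124 * 0.52414378 = 4.4764


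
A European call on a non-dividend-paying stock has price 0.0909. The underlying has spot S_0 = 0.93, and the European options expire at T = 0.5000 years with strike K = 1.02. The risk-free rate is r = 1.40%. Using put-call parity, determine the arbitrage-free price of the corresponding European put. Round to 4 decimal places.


Answer: Put price = 0.1738

Derivation:
Put-call parity: C - P = S_0 * exp(-qT) - K * exp(-rT).
S_0 * exp(-qT) = 0.9300 * 1.00000000 = 0.93000000
K * exp(-rT) = 1.0200 * 0.99302444 = 1.01288493
P = C - S*exp(-qT) + K*exp(-rT)
P = 0.0909 - 0.93000000 + 1.01288493 = 0.1738


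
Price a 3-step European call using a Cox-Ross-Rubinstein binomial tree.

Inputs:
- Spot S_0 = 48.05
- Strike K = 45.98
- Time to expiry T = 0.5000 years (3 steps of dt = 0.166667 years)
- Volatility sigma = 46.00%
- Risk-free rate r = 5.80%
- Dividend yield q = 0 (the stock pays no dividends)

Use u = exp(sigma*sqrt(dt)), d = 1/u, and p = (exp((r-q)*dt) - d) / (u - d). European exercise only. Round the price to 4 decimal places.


dt = T/N = 0.166667
u = exp(sigma*sqrt(dt)) = 1.206585; d = 1/u = 0.828785
p = (exp((r-q)*dt) - d) / (u - d) = 0.478900
Discount per step: exp(-r*dt) = 0.990380
Stock lattice S(k, i) with i counting down-moves:
  k=0: S(0,0) = 48.0500
  k=1: S(1,0) = 57.9764; S(1,1) = 39.8231
  k=2: S(2,0) = 69.9535; S(2,1) = 48.0500; S(2,2) = 33.0048
  k=3: S(3,0) = 84.4048; S(3,1) = 57.9764; S(3,2) = 39.8231; S(3,3) = 27.3539
Terminal payoffs V(N, i) = max(S_T - K, 0):
  V(3,0) = 38.424843; V(3,1) = 11.996418; V(3,2) = 0.000000; V(3,3) = 0.000000
Backward induction: V(k, i) = exp(-r*dt) * [p * V(k+1, i) + (1-p) * V(k+1, i+1)].
  V(2,0) = exp(-r*dt) * [p*38.424843 + (1-p)*11.996418] = 24.415820
  V(2,1) = exp(-r*dt) * [p*11.996418 + (1-p)*0.000000] = 5.689813
  V(2,2) = exp(-r*dt) * [p*0.000000 + (1-p)*0.000000] = 0.000000
  V(1,0) = exp(-r*dt) * [p*24.415820 + (1-p)*5.689813] = 14.516685
  V(1,1) = exp(-r*dt) * [p*5.689813 + (1-p)*0.000000] = 2.698637
  V(0,0) = exp(-r*dt) * [p*14.516685 + (1-p)*2.698637] = 8.277889

Answer: Price = V(0,0) = 8.2779


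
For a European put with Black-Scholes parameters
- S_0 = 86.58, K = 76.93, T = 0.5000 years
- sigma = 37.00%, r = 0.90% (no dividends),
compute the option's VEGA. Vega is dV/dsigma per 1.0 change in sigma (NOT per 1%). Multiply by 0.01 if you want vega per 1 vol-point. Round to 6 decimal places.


Answer: Vega = 20.404177

Derivation:
d1 = 0.5996950616; d2 = 0.3380655526
phi(d1) = 0.3332855608; exp(-qT) = 1.0000000000; exp(-rT) = 0.9955101098
Vega = S * exp(-qT) * phi(d1) * sqrt(T) = 86.5800 * 1.0000000000 * 0.3332855608 * 0.7071067812 = 20.404177


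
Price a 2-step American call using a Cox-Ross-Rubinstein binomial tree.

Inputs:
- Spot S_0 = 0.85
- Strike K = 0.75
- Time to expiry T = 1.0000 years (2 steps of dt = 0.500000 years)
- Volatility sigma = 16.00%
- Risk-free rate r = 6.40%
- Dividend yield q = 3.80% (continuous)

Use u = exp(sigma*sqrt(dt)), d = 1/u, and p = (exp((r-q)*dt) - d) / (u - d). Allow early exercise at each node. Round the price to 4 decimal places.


dt = T/N = 0.500000
u = exp(sigma*sqrt(dt)) = 1.119785; d = 1/u = 0.893028
p = (exp((r-q)*dt) - d) / (u - d) = 0.529450
Discount per step: exp(-r*dt) = 0.968507
Stock lattice S(k, i) with i counting down-moves:
  k=0: S(0,0) = 0.8500
  k=1: S(1,0) = 0.9518; S(1,1) = 0.7591
  k=2: S(2,0) = 1.0658; S(2,1) = 0.8500; S(2,2) = 0.6779
Terminal payoffs V(N, i) = max(S_T - K, 0):
  V(2,0) = 0.315831; V(2,1) = 0.100000; V(2,2) = 0.000000
Backward induction: V(k, i) = exp(-r*dt) * [p * V(k+1, i) + (1-p) * V(k+1, i+1)]; then take max(V_cont, immediate exercise) for American.
  V(1,0) = exp(-r*dt) * [p*0.315831 + (1-p)*0.100000] = 0.207524; exercise = 0.201818; V(1,0) = max -> 0.207524
  V(1,1) = exp(-r*dt) * [p*0.100000 + (1-p)*0.000000] = 0.051278; exercise = 0.009074; V(1,1) = max -> 0.051278
  V(0,0) = exp(-r*dt) * [p*0.207524 + (1-p)*0.051278] = 0.129782; exercise = 0.100000; V(0,0) = max -> 0.129782

Answer: Price = V(0,0) = 0.1298


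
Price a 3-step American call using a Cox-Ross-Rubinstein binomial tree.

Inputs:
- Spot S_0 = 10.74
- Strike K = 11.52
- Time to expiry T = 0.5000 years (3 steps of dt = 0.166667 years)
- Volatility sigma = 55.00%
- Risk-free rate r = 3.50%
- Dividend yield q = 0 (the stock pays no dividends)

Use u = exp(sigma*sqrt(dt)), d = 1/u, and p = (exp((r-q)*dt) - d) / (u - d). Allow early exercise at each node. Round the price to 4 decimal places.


Answer: Price = V(0,0) = 1.5384

Derivation:
dt = T/N = 0.166667
u = exp(sigma*sqrt(dt)) = 1.251742; d = 1/u = 0.798886
p = (exp((r-q)*dt) - d) / (u - d) = 0.457019
Discount per step: exp(-r*dt) = 0.994184
Stock lattice S(k, i) with i counting down-moves:
  k=0: S(0,0) = 10.7400
  k=1: S(1,0) = 13.4437; S(1,1) = 8.5800
  k=2: S(2,0) = 16.8281; S(2,1) = 10.7400; S(2,2) = 6.8545
  k=3: S(3,0) = 21.0644; S(3,1) = 13.4437; S(3,2) = 8.5800; S(3,3) = 5.4759
Terminal payoffs V(N, i) = max(S_T - K, 0):
  V(3,0) = 9.544408; V(3,1) = 1.923714; V(3,2) = 0.000000; V(3,3) = 0.000000
Backward induction: V(k, i) = exp(-r*dt) * [p * V(k+1, i) + (1-p) * V(k+1, i+1)]; then take max(V_cont, immediate exercise) for American.
  V(2,0) = exp(-r*dt) * [p*9.544408 + (1-p)*1.923714] = 5.375072; exercise = 5.308068; V(2,0) = max -> 5.375072
  V(2,1) = exp(-r*dt) * [p*1.923714 + (1-p)*0.000000] = 0.874061; exercise = 0.000000; V(2,1) = max -> 0.874061
  V(2,2) = exp(-r*dt) * [p*0.000000 + (1-p)*0.000000] = 0.000000; exercise = 0.000000; V(2,2) = max -> 0.000000
  V(1,0) = exp(-r*dt) * [p*5.375072 + (1-p)*0.874061] = 2.914062; exercise = 1.923714; V(1,0) = max -> 2.914062
  V(1,1) = exp(-r*dt) * [p*0.874061 + (1-p)*0.000000] = 0.397139; exercise = 0.000000; V(1,1) = max -> 0.397139
  V(0,0) = exp(-r*dt) * [p*2.914062 + (1-p)*0.397139] = 1.538421; exercise = 0.000000; V(0,0) = max -> 1.538421


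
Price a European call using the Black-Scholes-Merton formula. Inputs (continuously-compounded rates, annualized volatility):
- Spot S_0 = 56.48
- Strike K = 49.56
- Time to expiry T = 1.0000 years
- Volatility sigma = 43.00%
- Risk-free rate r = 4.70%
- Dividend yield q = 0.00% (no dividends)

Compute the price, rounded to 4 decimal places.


d1 = (ln(S/K) + (r - q + 0.5*sigma^2) * T) / (sigma * sqrt(T)) = 0.62826171
d2 = d1 - sigma * sqrt(T) = 0.19826171
exp(-rT) = 0.95408740; exp(-qT) = 1.00000000
C = S_0 * exp(-qT) * N(d1) - K * exp(-rT) * N(d2)
N(d1) = 0.73508375; N(d2) = 0.57857985
C = 56.4800 * 1.00000000 * 0.73508375 - 49.5600 * 0.95408740 * 0.57857985 = 14.1596

Answer: Price = 14.1596


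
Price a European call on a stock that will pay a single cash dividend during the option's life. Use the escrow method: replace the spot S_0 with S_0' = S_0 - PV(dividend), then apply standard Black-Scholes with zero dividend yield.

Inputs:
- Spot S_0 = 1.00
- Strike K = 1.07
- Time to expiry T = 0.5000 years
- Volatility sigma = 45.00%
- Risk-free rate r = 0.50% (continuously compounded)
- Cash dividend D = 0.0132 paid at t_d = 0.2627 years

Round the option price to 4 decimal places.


Answer: Price = 0.0935

Derivation:
PV(D) = D * exp(-r * t_d) = 0.0132 * 0.99868736 = 0.01318267
S_0' = S_0 - PV(D) = 1.0000 - 0.01318267 = 0.98681733
d1 = (ln(S_0'/K) + (r + sigma^2/2)*T) / (sigma*sqrt(T)) = -0.08737949
d2 = d1 - sigma*sqrt(T) = -0.40557754
exp(-rT) = 0.99750312
N(d1) = 0.46518493; N(d2) = 0.34252652
C = S_0' * N(d1) - K * exp(-rT) * N(d2) = 0.98681733 * 0.46518493 - 1.0700 * 0.99750312 * 0.34252652 = 0.0935


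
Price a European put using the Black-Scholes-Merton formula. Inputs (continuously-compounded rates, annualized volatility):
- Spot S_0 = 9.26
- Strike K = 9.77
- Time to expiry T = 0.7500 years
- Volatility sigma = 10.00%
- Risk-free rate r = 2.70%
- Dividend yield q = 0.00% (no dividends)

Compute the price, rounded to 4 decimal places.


d1 = (ln(S/K) + (r - q + 0.5*sigma^2) * T) / (sigma * sqrt(T)) = -0.34193474
d2 = d1 - sigma * sqrt(T) = -0.42853728
exp(-rT) = 0.97995365; exp(-qT) = 1.00000000
P = K * exp(-rT) * N(-d2) - S_0 * exp(-qT) * N(-d1)
N(-d1) = 0.63380000; N(-d2) = 0.66587000
P = 9.7700 * 0.97995365 * 0.66587000 - 9.2600 * 1.00000000 * 0.63380000 = 0.5061

Answer: Price = 0.5061


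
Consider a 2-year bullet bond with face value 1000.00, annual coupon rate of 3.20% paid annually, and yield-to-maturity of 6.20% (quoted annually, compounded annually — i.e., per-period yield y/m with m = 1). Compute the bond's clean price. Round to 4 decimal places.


Coupon per period c = face * coupon_rate / m = 32.000000
Periods per year m = 1; per-period yield y/m = 0.062000
Number of cashflows N = 2
Cashflows (t years, CF_t, discount factor 1/(1+y/m)^(m*t), PV):
  t = 1.0000: CF_t = 32.000000, DF = 0.941620, PV = 30.131827
  t = 2.0000: CF_t = 1032.000000, DF = 0.886647, PV = 915.020162
Price P = sum_t PV_t = 945.151989

Answer: Price = 945.1520


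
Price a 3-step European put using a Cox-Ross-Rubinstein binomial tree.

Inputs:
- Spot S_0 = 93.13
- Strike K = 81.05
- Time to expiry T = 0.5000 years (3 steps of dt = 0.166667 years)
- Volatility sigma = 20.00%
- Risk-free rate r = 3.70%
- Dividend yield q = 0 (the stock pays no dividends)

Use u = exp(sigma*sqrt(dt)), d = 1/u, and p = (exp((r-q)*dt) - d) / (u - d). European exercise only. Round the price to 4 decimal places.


dt = T/N = 0.166667
u = exp(sigma*sqrt(dt)) = 1.085076; d = 1/u = 0.921595
p = (exp((r-q)*dt) - d) / (u - d) = 0.517437
Discount per step: exp(-r*dt) = 0.993852
Stock lattice S(k, i) with i counting down-moves:
  k=0: S(0,0) = 93.1300
  k=1: S(1,0) = 101.0531; S(1,1) = 85.8281
  k=2: S(2,0) = 109.6502; S(2,1) = 93.1300; S(2,2) = 79.0987
  k=3: S(3,0) = 118.9788; S(3,1) = 101.0531; S(3,2) = 85.8281; S(3,3) = 72.8970
Terminal payoffs V(N, i) = max(K - S_T, 0):
  V(3,0) = 0.000000; V(3,1) = 0.000000; V(3,2) = 0.000000; V(3,3) = 8.153007
Backward induction: V(k, i) = exp(-r*dt) * [p * V(k+1, i) + (1-p) * V(k+1, i+1)].
  V(2,0) = exp(-r*dt) * [p*0.000000 + (1-p)*0.000000] = 0.000000
  V(2,1) = exp(-r*dt) * [p*0.000000 + (1-p)*0.000000] = 0.000000
  V(2,2) = exp(-r*dt) * [p*0.000000 + (1-p)*8.153007] = 3.910156
  V(1,0) = exp(-r*dt) * [p*0.000000 + (1-p)*0.000000] = 0.000000
  V(1,1) = exp(-r*dt) * [p*0.000000 + (1-p)*3.910156] = 1.875299
  V(0,0) = exp(-r*dt) * [p*0.000000 + (1-p)*1.875299] = 0.899387

Answer: Price = V(0,0) = 0.8994


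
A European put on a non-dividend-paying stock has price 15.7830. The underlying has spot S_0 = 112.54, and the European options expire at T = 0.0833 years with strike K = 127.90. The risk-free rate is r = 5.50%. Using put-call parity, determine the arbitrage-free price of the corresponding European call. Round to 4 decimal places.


Put-call parity: C - P = S_0 * exp(-qT) - K * exp(-rT).
S_0 * exp(-qT) = 112.5400 * 1.00000000 = 112.54000000
K * exp(-rT) = 127.9000 * 0.99542898 = 127.31536642
C = P + S*exp(-qT) - K*exp(-rT)
C = 15.7830 + 112.54000000 - 127.31536642 = 1.0076

Answer: Call price = 1.0076


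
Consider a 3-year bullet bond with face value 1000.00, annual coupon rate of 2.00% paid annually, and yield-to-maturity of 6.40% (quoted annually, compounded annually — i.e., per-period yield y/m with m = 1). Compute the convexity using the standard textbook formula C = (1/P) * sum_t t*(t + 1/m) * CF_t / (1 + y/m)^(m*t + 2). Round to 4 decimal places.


Coupon per period c = face * coupon_rate / m = 20.000000
Periods per year m = 1; per-period yield y/m = 0.064000
Number of cashflows N = 3
Cashflows (t years, CF_t, discount factor 1/(1+y/m)^(m*t), PV):
  t = 1.0000: CF_t = 20.000000, DF = 0.939850, PV = 18.796992
  t = 2.0000: CF_t = 20.000000, DF = 0.883317, PV = 17.666346
  t = 3.0000: CF_t = 1020.000000, DF = 0.830185, PV = 846.789156
Price P = sum_t PV_t = 883.252495
Convexity numerator sum_t t*(t + 1/m) * CF_t / (1+y/m)^(m*t + 2):
  t = 1.0000: term = 33.207418
  t = 2.0000: term = 93.629938
  t = 3.0000: term = 8975.802294
Convexity = (1/P) * sum = 9102.639650 / 883.252495 = 10.305818

Answer: Convexity = 10.3058


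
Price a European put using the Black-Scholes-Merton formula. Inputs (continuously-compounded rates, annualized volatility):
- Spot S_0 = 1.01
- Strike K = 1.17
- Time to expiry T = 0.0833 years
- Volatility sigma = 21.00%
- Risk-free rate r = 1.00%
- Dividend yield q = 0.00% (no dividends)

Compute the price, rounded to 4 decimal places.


Answer: Price = 0.1592

Derivation:
d1 = (ln(S/K) + (r - q + 0.5*sigma^2) * T) / (sigma * sqrt(T)) = -2.38218908
d2 = d1 - sigma * sqrt(T) = -2.44279874
exp(-rT) = 0.99916735; exp(-qT) = 1.00000000
P = K * exp(-rT) * N(-d2) - S_0 * exp(-qT) * N(-d1)
N(-d1) = 0.99139497; N(-d2) = 0.99271307
P = 1.1700 * 0.99916735 * 0.99271307 - 1.0100 * 1.00000000 * 0.99139497 = 0.1592


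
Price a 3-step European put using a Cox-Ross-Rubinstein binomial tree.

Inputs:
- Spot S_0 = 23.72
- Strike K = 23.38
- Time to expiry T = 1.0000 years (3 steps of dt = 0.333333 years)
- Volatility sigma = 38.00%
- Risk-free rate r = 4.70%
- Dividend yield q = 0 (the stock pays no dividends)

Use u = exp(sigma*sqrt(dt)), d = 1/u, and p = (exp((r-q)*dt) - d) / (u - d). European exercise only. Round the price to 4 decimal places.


dt = T/N = 0.333333
u = exp(sigma*sqrt(dt)) = 1.245321; d = 1/u = 0.803006
p = (exp((r-q)*dt) - d) / (u - d) = 0.481069
Discount per step: exp(-r*dt) = 0.984455
Stock lattice S(k, i) with i counting down-moves:
  k=0: S(0,0) = 23.7200
  k=1: S(1,0) = 29.5390; S(1,1) = 19.0473
  k=2: S(2,0) = 36.7855; S(2,1) = 23.7200; S(2,2) = 15.2951
  k=3: S(3,0) = 45.8098; S(3,1) = 29.5390; S(3,2) = 19.0473; S(3,3) = 12.2821
Terminal payoffs V(N, i) = max(K - S_T, 0):
  V(3,0) = 0.000000; V(3,1) = 0.000000; V(3,2) = 4.332698; V(3,3) = 11.097945
Backward induction: V(k, i) = exp(-r*dt) * [p * V(k+1, i) + (1-p) * V(k+1, i+1)].
  V(2,0) = exp(-r*dt) * [p*0.000000 + (1-p)*0.000000] = 0.000000
  V(2,1) = exp(-r*dt) * [p*0.000000 + (1-p)*4.332698] = 2.213420
  V(2,2) = exp(-r*dt) * [p*4.332698 + (1-p)*11.097945] = 7.721470
  V(1,0) = exp(-r*dt) * [p*0.000000 + (1-p)*2.213420] = 1.130757
  V(1,1) = exp(-r*dt) * [p*2.213420 + (1-p)*7.721470] = 4.992878
  V(0,0) = exp(-r*dt) * [p*1.130757 + (1-p)*4.992878] = 3.086199

Answer: Price = V(0,0) = 3.0862


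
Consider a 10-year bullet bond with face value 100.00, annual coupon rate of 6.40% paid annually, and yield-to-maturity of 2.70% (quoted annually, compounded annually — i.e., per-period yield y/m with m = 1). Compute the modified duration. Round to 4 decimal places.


Answer: Modified duration = 7.8078

Derivation:
Coupon per period c = face * coupon_rate / m = 6.400000
Periods per year m = 1; per-period yield y/m = 0.027000
Number of cashflows N = 10
Cashflows (t years, CF_t, discount factor 1/(1+y/m)^(m*t), PV):
  t = 1.0000: CF_t = 6.400000, DF = 0.973710, PV = 6.231743
  t = 2.0000: CF_t = 6.400000, DF = 0.948111, PV = 6.067909
  t = 3.0000: CF_t = 6.400000, DF = 0.923185, PV = 5.908383
  t = 4.0000: CF_t = 6.400000, DF = 0.898914, PV = 5.753051
  t = 5.0000: CF_t = 6.400000, DF = 0.875282, PV = 5.601802
  t = 6.0000: CF_t = 6.400000, DF = 0.852270, PV = 5.454530
  t = 7.0000: CF_t = 6.400000, DF = 0.829864, PV = 5.311129
  t = 8.0000: CF_t = 6.400000, DF = 0.808047, PV = 5.171499
  t = 9.0000: CF_t = 6.400000, DF = 0.786803, PV = 5.035539
  t = 10.0000: CF_t = 106.400000, DF = 0.766118, PV = 81.514936
Price P = sum_t PV_t = 132.050521
First compute Macaulay numerator sum_t t * PV_t:
  t * PV_t at t = 1.0000: 6.231743
  t * PV_t at t = 2.0000: 12.135819
  t * PV_t at t = 3.0000: 17.725149
  t * PV_t at t = 4.0000: 23.012203
  t * PV_t at t = 5.0000: 28.009010
  t * PV_t at t = 6.0000: 32.727178
  t * PV_t at t = 7.0000: 37.177905
  t * PV_t at t = 8.0000: 41.371990
  t * PV_t at t = 9.0000: 45.319853
  t * PV_t at t = 10.0000: 815.149360
Macaulay duration D = 1058.860210 / 132.050521 = 8.018599
Modified duration = D / (1 + y/m) = 8.018599 / (1 + 0.027000) = 7.807789


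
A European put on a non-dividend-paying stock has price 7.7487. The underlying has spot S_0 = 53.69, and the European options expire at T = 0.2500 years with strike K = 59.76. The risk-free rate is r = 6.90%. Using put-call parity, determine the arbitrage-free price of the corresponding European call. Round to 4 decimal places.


Answer: Call price = 2.7007

Derivation:
Put-call parity: C - P = S_0 * exp(-qT) - K * exp(-rT).
S_0 * exp(-qT) = 53.6900 * 1.00000000 = 53.69000000
K * exp(-rT) = 59.7600 * 0.98289793 = 58.73798026
C = P + S*exp(-qT) - K*exp(-rT)
C = 7.7487 + 53.69000000 - 58.73798026 = 2.7007


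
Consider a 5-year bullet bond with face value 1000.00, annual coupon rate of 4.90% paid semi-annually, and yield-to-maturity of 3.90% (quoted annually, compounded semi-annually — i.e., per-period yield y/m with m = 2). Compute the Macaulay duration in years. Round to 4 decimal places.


Answer: Macaulay duration = 4.5081 years

Derivation:
Coupon per period c = face * coupon_rate / m = 24.500000
Periods per year m = 2; per-period yield y/m = 0.019500
Number of cashflows N = 10
Cashflows (t years, CF_t, discount factor 1/(1+y/m)^(m*t), PV):
  t = 0.5000: CF_t = 24.500000, DF = 0.980873, PV = 24.031388
  t = 1.0000: CF_t = 24.500000, DF = 0.962112, PV = 23.571739
  t = 1.5000: CF_t = 24.500000, DF = 0.943709, PV = 23.120882
  t = 2.0000: CF_t = 24.500000, DF = 0.925659, PV = 22.678648
  t = 2.5000: CF_t = 24.500000, DF = 0.907954, PV = 22.244873
  t = 3.0000: CF_t = 24.500000, DF = 0.890588, PV = 21.819395
  t = 3.5000: CF_t = 24.500000, DF = 0.873553, PV = 21.402055
  t = 4.0000: CF_t = 24.500000, DF = 0.856845, PV = 20.992697
  t = 4.5000: CF_t = 24.500000, DF = 0.840456, PV = 20.591169
  t = 5.0000: CF_t = 1024.500000, DF = 0.824380, PV = 844.577800
Price P = sum_t PV_t = 1045.030647
Macaulay numerator sum_t t * PV_t:
  t * PV_t at t = 0.5000: 12.015694
  t * PV_t at t = 1.0000: 23.571739
  t * PV_t at t = 1.5000: 34.681323
  t * PV_t at t = 2.0000: 45.357296
  t * PV_t at t = 2.5000: 55.612183
  t * PV_t at t = 3.0000: 65.458185
  t * PV_t at t = 3.5000: 74.907192
  t * PV_t at t = 4.0000: 83.970789
  t * PV_t at t = 4.5000: 92.660263
  t * PV_t at t = 5.0000: 4222.888999
Macaulay duration D = (sum_t t * PV_t) / P = 4711.123663 / 1045.030647 = 4.508120


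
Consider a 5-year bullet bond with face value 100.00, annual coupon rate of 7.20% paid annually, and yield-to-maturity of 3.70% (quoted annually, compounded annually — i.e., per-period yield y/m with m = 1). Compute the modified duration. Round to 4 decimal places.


Answer: Modified duration = 4.2633

Derivation:
Coupon per period c = face * coupon_rate / m = 7.200000
Periods per year m = 1; per-period yield y/m = 0.037000
Number of cashflows N = 5
Cashflows (t years, CF_t, discount factor 1/(1+y/m)^(m*t), PV):
  t = 1.0000: CF_t = 7.200000, DF = 0.964320, PV = 6.943105
  t = 2.0000: CF_t = 7.200000, DF = 0.929913, PV = 6.695376
  t = 3.0000: CF_t = 7.200000, DF = 0.896734, PV = 6.456486
  t = 4.0000: CF_t = 7.200000, DF = 0.864739, PV = 6.226120
  t = 5.0000: CF_t = 107.200000, DF = 0.833885, PV = 89.392484
Price P = sum_t PV_t = 115.713571
First compute Macaulay numerator sum_t t * PV_t:
  t * PV_t at t = 1.0000: 6.943105
  t * PV_t at t = 2.0000: 13.390752
  t * PV_t at t = 3.0000: 19.369459
  t * PV_t at t = 4.0000: 24.904479
  t * PV_t at t = 5.0000: 446.962418
Macaulay duration D = 511.570213 / 115.713571 = 4.421004
Modified duration = D / (1 + y/m) = 4.421004 / (1 + 0.037000) = 4.263264


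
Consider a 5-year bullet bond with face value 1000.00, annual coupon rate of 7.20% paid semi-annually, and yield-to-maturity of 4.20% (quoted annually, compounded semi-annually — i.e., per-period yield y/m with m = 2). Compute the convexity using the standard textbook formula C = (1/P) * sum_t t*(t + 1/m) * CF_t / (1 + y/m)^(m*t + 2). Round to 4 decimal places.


Coupon per period c = face * coupon_rate / m = 36.000000
Periods per year m = 2; per-period yield y/m = 0.021000
Number of cashflows N = 10
Cashflows (t years, CF_t, discount factor 1/(1+y/m)^(m*t), PV):
  t = 0.5000: CF_t = 36.000000, DF = 0.979432, PV = 35.259549
  t = 1.0000: CF_t = 36.000000, DF = 0.959287, PV = 34.534329
  t = 1.5000: CF_t = 36.000000, DF = 0.939556, PV = 33.824024
  t = 2.0000: CF_t = 36.000000, DF = 0.920231, PV = 33.128329
  t = 2.5000: CF_t = 36.000000, DF = 0.901304, PV = 32.446943
  t = 3.0000: CF_t = 36.000000, DF = 0.882766, PV = 31.779572
  t = 3.5000: CF_t = 36.000000, DF = 0.864609, PV = 31.125928
  t = 4.0000: CF_t = 36.000000, DF = 0.846826, PV = 30.485728
  t = 4.5000: CF_t = 36.000000, DF = 0.829408, PV = 29.858695
  t = 5.0000: CF_t = 1036.000000, DF = 0.812349, PV = 841.593426
Price P = sum_t PV_t = 1134.036524
Convexity numerator sum_t t*(t + 1/m) * CF_t / (1+y/m)^(m*t + 2):
  t = 0.5000: term = 16.912012
  t = 1.0000: term = 49.692494
  t = 1.5000: term = 97.340830
  t = 2.0000: term = 158.897862
  t = 2.5000: term = 233.444459
  t = 3.0000: term = 320.100139
  t = 3.5000: term = 418.021729
  t = 4.0000: term = 526.402066
  t = 4.5000: term = 644.468739
  t = 5.0000: term = 22201.562701
Convexity = (1/P) * sum = 24666.843030 / 1134.036524 = 21.751366

Answer: Convexity = 21.7514


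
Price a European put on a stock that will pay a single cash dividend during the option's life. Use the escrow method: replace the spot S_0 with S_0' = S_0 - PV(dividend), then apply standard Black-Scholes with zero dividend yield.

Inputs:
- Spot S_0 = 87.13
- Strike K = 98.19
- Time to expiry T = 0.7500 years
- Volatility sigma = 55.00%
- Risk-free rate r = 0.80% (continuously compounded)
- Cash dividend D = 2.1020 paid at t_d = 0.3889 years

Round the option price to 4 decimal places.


PV(D) = D * exp(-r * t_d) = 2.1020 * 0.99689363 = 2.09547042
S_0' = S_0 - PV(D) = 87.1300 - 2.09547042 = 85.03452958
d1 = (ln(S_0'/K) + (r + sigma^2/2)*T) / (sigma*sqrt(T)) = -0.05124660
d2 = d1 - sigma*sqrt(T) = -0.52756057
exp(-rT) = 0.99401796
N(-d1) = 0.52043549; N(-d2) = 0.70109782
P = K * exp(-rT) * N(-d2) - S_0' * N(-d1) = 98.1900 * 0.99401796 * 0.70109782 - 85.03452958 * 0.52043549 = 24.1740

Answer: Price = 24.1740


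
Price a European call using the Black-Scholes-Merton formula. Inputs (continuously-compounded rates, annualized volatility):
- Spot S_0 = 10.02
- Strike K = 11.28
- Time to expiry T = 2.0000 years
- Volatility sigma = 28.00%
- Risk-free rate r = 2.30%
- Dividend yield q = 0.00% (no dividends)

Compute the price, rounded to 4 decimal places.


d1 = (ln(S/K) + (r - q + 0.5*sigma^2) * T) / (sigma * sqrt(T)) = 0.01503069
d2 = d1 - sigma * sqrt(T) = -0.38094911
exp(-rT) = 0.95504196; exp(-qT) = 1.00000000
C = S_0 * exp(-qT) * N(d1) - K * exp(-rT) * N(d2)
N(d1) = 0.50599615; N(d2) = 0.35162051
C = 10.0200 * 1.00000000 * 0.50599615 - 11.2800 * 0.95504196 * 0.35162051 = 1.2821

Answer: Price = 1.2821


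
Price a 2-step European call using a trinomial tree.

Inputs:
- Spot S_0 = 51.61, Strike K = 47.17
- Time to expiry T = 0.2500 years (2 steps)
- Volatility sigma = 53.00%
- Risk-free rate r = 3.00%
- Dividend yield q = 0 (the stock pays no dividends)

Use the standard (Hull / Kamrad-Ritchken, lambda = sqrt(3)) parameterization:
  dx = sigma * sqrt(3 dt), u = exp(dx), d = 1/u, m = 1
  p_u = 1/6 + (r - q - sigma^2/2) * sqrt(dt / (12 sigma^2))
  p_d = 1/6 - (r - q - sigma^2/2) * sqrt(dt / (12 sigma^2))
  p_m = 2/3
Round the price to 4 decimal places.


Answer: Price = V(0,0) = 7.9441

Derivation:
dt = T/N = 0.125000; dx = sigma*sqrt(3*dt) = 0.324557
u = exp(dx) = 1.383418; d = 1/u = 0.722847
p_u = 0.145397, p_m = 0.666667, p_d = 0.187936
Discount per step: exp(-r*dt) = 0.996257
Stock lattice S(k, j) with j the centered position index:
  k=0: S(0,+0) = 51.6100
  k=1: S(1,-1) = 37.3061; S(1,+0) = 51.6100; S(1,+1) = 71.3982
  k=2: S(2,-2) = 26.9666; S(2,-1) = 37.3061; S(2,+0) = 51.6100; S(2,+1) = 71.3982; S(2,+2) = 98.7736
Terminal payoffs V(N, j) = max(S_T - K, 0):
  V(2,-2) = 0.000000; V(2,-1) = 0.000000; V(2,+0) = 4.440000; V(2,+1) = 24.228213; V(2,+2) = 51.603587
Backward induction: V(k, j) = exp(-r*dt) * [p_u * V(k+1, j+1) + p_m * V(k+1, j) + p_d * V(k+1, j-1)]
  V(1,-1) = exp(-r*dt) * [p_u*4.440000 + p_m*0.000000 + p_d*0.000000] = 0.643148
  V(1,+0) = exp(-r*dt) * [p_u*24.228213 + p_m*4.440000 + p_d*0.000000] = 6.458452
  V(1,+1) = exp(-r*dt) * [p_u*51.603587 + p_m*24.228213 + p_d*4.440000] = 24.397937
  V(0,+0) = exp(-r*dt) * [p_u*24.397937 + p_m*6.458452 + p_d*0.643148] = 7.944054


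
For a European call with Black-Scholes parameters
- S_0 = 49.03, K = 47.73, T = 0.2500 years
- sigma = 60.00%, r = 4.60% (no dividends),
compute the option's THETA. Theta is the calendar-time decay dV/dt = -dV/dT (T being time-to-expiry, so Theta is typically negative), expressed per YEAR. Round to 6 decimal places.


Answer: Theta = -12.357629

Derivation:
d1 = 0.2779074155; d2 = -0.0220925845
phi(d1) = 0.3838302816; exp(-qT) = 1.0000000000; exp(-rT) = 0.9885658722
Theta = -S*exp(-qT)*phi(d1)*sigma/(2*sqrt(T)) - r*K*exp(-rT)*N(d2) + q*S*exp(-qT)*N(d1)
N(d1) = 0.6094582843; N(d2) = 0.4911870509; sqrt(T) = 0.5000000000
Term 1 = -49.0300 * 1.0000000000 * 0.3838302816 * 0.6000 / (2 * 0.5000000000) = -11.2915192241
Term 2 = -0.0460 * 47.7300 * 0.9885658722 * 0.4911870509 = -1.0661094391
Term 3 = 0 (no dividend yield, q = 0)
Theta = -11.2915192241 + (-1.0661094391) + (0.0000000000) = -12.357629


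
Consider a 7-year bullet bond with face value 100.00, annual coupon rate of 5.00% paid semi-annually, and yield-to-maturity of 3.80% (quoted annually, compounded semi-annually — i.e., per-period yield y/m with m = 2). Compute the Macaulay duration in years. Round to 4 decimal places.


Answer: Macaulay duration = 6.0335 years

Derivation:
Coupon per period c = face * coupon_rate / m = 2.500000
Periods per year m = 2; per-period yield y/m = 0.019000
Number of cashflows N = 14
Cashflows (t years, CF_t, discount factor 1/(1+y/m)^(m*t), PV):
  t = 0.5000: CF_t = 2.500000, DF = 0.981354, PV = 2.453386
  t = 1.0000: CF_t = 2.500000, DF = 0.963056, PV = 2.407641
  t = 1.5000: CF_t = 2.500000, DF = 0.945099, PV = 2.362748
  t = 2.0000: CF_t = 2.500000, DF = 0.927477, PV = 2.318693
  t = 2.5000: CF_t = 2.500000, DF = 0.910184, PV = 2.275459
  t = 3.0000: CF_t = 2.500000, DF = 0.893213, PV = 2.233032
  t = 3.5000: CF_t = 2.500000, DF = 0.876558, PV = 2.191395
  t = 4.0000: CF_t = 2.500000, DF = 0.860214, PV = 2.150535
  t = 4.5000: CF_t = 2.500000, DF = 0.844175, PV = 2.110437
  t = 5.0000: CF_t = 2.500000, DF = 0.828434, PV = 2.071086
  t = 5.5000: CF_t = 2.500000, DF = 0.812988, PV = 2.032469
  t = 6.0000: CF_t = 2.500000, DF = 0.797829, PV = 1.994572
  t = 6.5000: CF_t = 2.500000, DF = 0.782953, PV = 1.957382
  t = 7.0000: CF_t = 102.500000, DF = 0.768354, PV = 78.756297
Price P = sum_t PV_t = 107.315133
Macaulay numerator sum_t t * PV_t:
  t * PV_t at t = 0.5000: 1.226693
  t * PV_t at t = 1.0000: 2.407641
  t * PV_t at t = 1.5000: 3.544122
  t * PV_t at t = 2.0000: 4.637386
  t * PV_t at t = 2.5000: 5.688648
  t * PV_t at t = 3.0000: 6.699095
  t * PV_t at t = 3.5000: 7.669883
  t * PV_t at t = 4.0000: 8.602140
  t * PV_t at t = 4.5000: 9.496966
  t * PV_t at t = 5.0000: 10.355431
  t * PV_t at t = 5.5000: 11.178581
  t * PV_t at t = 6.0000: 11.967434
  t * PV_t at t = 6.5000: 12.722984
  t * PV_t at t = 7.0000: 551.294081
Macaulay duration D = (sum_t t * PV_t) / P = 647.491086 / 107.315133 = 6.033549


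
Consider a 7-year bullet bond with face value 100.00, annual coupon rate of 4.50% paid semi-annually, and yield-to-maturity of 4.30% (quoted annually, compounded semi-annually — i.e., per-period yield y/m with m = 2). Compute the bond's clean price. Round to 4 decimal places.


Answer: Price = 101.1979

Derivation:
Coupon per period c = face * coupon_rate / m = 2.250000
Periods per year m = 2; per-period yield y/m = 0.021500
Number of cashflows N = 14
Cashflows (t years, CF_t, discount factor 1/(1+y/m)^(m*t), PV):
  t = 0.5000: CF_t = 2.250000, DF = 0.978953, PV = 2.202643
  t = 1.0000: CF_t = 2.250000, DF = 0.958348, PV = 2.156283
  t = 1.5000: CF_t = 2.250000, DF = 0.938177, PV = 2.110899
  t = 2.0000: CF_t = 2.250000, DF = 0.918431, PV = 2.066470
  t = 2.5000: CF_t = 2.250000, DF = 0.899100, PV = 2.022976
  t = 3.0000: CF_t = 2.250000, DF = 0.880177, PV = 1.980397
  t = 3.5000: CF_t = 2.250000, DF = 0.861651, PV = 1.938715
  t = 4.0000: CF_t = 2.250000, DF = 0.843515, PV = 1.897910
  t = 4.5000: CF_t = 2.250000, DF = 0.825762, PV = 1.857964
  t = 5.0000: CF_t = 2.250000, DF = 0.808381, PV = 1.818858
  t = 5.5000: CF_t = 2.250000, DF = 0.791367, PV = 1.780576
  t = 6.0000: CF_t = 2.250000, DF = 0.774711, PV = 1.743099
  t = 6.5000: CF_t = 2.250000, DF = 0.758405, PV = 1.706411
  t = 7.0000: CF_t = 102.250000, DF = 0.742442, PV = 75.914742
Price P = sum_t PV_t = 101.197942
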